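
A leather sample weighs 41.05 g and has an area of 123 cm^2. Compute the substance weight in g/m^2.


Substance weight = mass / area x 10000
SW = 41.05 / 123 x 10000
SW = 3337.4 g/m^2


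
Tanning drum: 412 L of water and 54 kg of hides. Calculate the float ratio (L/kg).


Float ratio = water / hide weight
Ratio = 412 / 54 = 7.6


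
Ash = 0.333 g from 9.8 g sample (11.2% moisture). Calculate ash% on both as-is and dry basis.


As-is ash = 3.40%
Dry-basis ash = 3.83%


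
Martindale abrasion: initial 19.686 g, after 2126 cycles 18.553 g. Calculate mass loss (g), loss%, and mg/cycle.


Mass loss = 1.133 g
Loss = 5.76%
Rate = 0.533 mg/cycle

Loss = 19.686 - 18.553 = 1.133 g
Loss% = 1.133 / 19.686 x 100 = 5.76%
Rate = 1.133 / 2126 x 1000 = 0.533 mg/cycle


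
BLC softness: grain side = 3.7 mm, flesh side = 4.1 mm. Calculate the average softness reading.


Average = (3.7 + 4.1) / 2
Average = 3.90 mm


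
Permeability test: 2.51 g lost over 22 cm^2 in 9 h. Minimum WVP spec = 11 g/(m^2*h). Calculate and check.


WVP = 2.51 / (22 x 9) x 10000 = 126.77 g/(m^2*h)
Minimum: 11 g/(m^2*h)
Meets spec: Yes


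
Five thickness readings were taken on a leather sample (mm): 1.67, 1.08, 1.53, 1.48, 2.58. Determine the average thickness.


1.67 mm

Sum = 1.67 + 1.08 + 1.53 + 1.48 + 2.58 = 8.34
Average = 8.34 / 5 = 1.67 mm


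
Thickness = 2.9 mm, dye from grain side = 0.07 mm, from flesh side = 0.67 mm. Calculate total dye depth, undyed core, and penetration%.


Total dyed = 0.07 + 0.67 = 0.74 mm
Undyed core = 2.9 - 0.74 = 2.16 mm
Penetration = 0.74 / 2.9 x 100 = 25.5%


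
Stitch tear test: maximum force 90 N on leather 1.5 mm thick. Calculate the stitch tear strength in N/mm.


Stitch tear strength = force / thickness
STS = 90 / 1.5 = 60.0 N/mm


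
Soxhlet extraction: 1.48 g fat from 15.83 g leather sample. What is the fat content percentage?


9.3%


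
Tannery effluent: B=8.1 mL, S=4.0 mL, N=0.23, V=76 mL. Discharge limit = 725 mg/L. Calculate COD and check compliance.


COD = 99.3 mg/L
Compliant: Yes

COD = (8.1 - 4.0) x 0.23 x 8000 / 76 = 99.3 mg/L
Limit: 725 mg/L
Compliant: Yes


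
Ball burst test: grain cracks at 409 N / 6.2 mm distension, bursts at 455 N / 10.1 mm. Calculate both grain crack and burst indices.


Crack index = 66.0 N/mm
Burst index = 45.0 N/mm

Crack index = 409 / 6.2 = 66.0 N/mm
Burst index = 455 / 10.1 = 45.0 N/mm


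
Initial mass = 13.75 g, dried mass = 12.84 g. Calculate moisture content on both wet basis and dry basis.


Wet basis = 6.6%
Dry basis = 7.1%


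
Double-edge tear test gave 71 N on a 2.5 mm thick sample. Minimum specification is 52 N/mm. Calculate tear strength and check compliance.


Tear strength = 28.4 N/mm
Compliant: No


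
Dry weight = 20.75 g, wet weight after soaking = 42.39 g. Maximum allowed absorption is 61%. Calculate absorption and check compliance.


Absorption = 104.3%
Compliant: No

WA = (42.39 - 20.75) / 20.75 x 100 = 104.3%
Maximum allowed: 61%
Compliant: No


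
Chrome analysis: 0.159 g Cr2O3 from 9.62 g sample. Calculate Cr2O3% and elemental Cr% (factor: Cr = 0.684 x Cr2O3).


Cr2O3% = 0.159 / 9.62 x 100 = 1.65%
Cr% = 1.65 x 0.684 = 1.13%


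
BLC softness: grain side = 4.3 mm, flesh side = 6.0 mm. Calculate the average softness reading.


5.15 mm

Average = (4.3 + 6.0) / 2
Average = 5.15 mm


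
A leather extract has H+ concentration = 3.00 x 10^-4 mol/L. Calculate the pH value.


pH = 3.52


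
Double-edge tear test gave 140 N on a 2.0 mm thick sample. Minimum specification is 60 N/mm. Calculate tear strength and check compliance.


Tear strength = 70.0 N/mm
Compliant: Yes

Tear strength = 140 / 2.0 = 70.0 N/mm
Required minimum = 60 N/mm
Compliant: Yes


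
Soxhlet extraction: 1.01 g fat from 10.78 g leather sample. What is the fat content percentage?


Fat content = 1.01 / 10.78 x 100
Fat = 9.4%


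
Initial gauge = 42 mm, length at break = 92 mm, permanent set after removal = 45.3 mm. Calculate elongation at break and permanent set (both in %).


Elongation at break = 119.0%
Permanent set = 7.9%

Elongation at break = (92 - 42) / 42 x 100 = 119.0%
Permanent set = (45.3 - 42) / 42 x 100 = 7.9%


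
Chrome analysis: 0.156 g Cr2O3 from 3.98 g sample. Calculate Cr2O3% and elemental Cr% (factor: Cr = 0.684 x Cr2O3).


Cr2O3% = 0.156 / 3.98 x 100 = 3.92%
Cr% = 3.92 x 0.684 = 2.68%


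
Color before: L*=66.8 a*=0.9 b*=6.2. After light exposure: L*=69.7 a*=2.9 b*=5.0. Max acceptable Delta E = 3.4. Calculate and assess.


Delta E = 3.72
Passes: No

dL = 2.9, da = 2.0, db = -1.2
dE = sqrt((2.9)^2 + (2.0)^2 + (-1.2)^2) = 3.72
Max = 3.4
Passes: No


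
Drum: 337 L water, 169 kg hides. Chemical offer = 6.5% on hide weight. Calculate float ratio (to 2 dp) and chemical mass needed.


Float ratio = 337 / 169 = 1.99
Chemical = 169 x 6.5 / 100 = 10.985 kg


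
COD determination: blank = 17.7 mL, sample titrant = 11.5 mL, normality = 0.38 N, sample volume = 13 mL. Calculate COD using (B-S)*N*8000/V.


COD = (17.7 - 11.5) x 0.38 x 8000 / 13
COD = 6.2 x 0.38 x 8000 / 13
COD = 1449.8 mg/L


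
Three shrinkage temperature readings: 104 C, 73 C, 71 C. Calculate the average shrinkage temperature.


82.7 C


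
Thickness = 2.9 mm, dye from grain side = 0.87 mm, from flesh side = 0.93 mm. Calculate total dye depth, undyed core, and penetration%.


Total dyed = 1.80 mm
Undyed core = 1.10 mm
Penetration = 62.1%


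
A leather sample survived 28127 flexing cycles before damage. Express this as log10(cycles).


4.45


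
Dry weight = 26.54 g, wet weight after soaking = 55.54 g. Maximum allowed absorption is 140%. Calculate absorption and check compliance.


WA = (55.54 - 26.54) / 26.54 x 100 = 109.3%
Maximum allowed: 140%
Compliant: Yes


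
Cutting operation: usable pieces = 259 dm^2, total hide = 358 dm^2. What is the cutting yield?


Yield = usable / total x 100
Yield = 259 / 358 x 100 = 72.3%


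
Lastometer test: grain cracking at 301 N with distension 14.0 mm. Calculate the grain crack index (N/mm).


21.5 N/mm


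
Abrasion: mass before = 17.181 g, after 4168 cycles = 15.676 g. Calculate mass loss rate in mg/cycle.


0.361 mg/cycle

Mass loss = 17.181 - 15.676 = 1.505 g
Rate = 1.505 / 4168 x 1000 = 0.361 mg/cycle


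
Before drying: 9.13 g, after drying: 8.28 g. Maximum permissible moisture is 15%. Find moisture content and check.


Moisture content = 9.3%
Acceptable: Yes

MC = (9.13 - 8.28) / 9.13 x 100 = 9.3%
Maximum: 15%
Acceptable: Yes


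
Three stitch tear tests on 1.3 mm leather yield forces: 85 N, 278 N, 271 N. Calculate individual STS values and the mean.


STS1 = 65.4 N/mm
STS2 = 213.8 N/mm
STS3 = 208.5 N/mm
Mean = 162.6 N/mm


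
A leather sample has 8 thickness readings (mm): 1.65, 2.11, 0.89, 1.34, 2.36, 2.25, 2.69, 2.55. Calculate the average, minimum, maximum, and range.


Average = 1.98 mm
Min = 0.89 mm
Max = 2.69 mm
Range = 1.80 mm

Sum = 15.84
Average = 15.84 / 8 = 1.98 mm
Minimum = 0.89 mm
Maximum = 2.69 mm
Range = 2.69 - 0.89 = 1.80 mm


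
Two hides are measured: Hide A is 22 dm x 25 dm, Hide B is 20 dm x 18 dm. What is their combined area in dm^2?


910 dm^2

Hide A area = 22 x 25 = 550 dm^2
Hide B area = 20 x 18 = 360 dm^2
Total = 550 + 360 = 910 dm^2


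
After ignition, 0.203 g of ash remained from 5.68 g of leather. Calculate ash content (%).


3.57%


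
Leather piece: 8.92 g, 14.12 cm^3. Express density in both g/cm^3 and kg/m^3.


0.632 g/cm^3
632 kg/m^3

Density = 8.92 / 14.12 = 0.632 g/cm^3
Convert: 0.632 x 1000 = 632 kg/m^3


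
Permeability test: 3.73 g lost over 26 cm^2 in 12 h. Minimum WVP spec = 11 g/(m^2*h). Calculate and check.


WVP = 119.55 g/(m^2*h)
Meets specification: Yes

WVP = 3.73 / (26 x 12) x 10000 = 119.55 g/(m^2*h)
Minimum: 11 g/(m^2*h)
Meets spec: Yes


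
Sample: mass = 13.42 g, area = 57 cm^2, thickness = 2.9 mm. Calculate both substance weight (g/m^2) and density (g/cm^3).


SW = 13.42 / 57 x 10000 = 2354.4 g/m^2
Volume = 57 x 2.9 / 10 = 16.53 cm^3
Density = 13.42 / 16.53 = 0.812 g/cm^3


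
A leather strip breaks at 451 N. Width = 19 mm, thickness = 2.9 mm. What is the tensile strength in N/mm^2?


Cross-sectional area = 19 x 2.9 = 55.1 mm^2
Tensile strength = 451 / 55.1 = 8.19 N/mm^2


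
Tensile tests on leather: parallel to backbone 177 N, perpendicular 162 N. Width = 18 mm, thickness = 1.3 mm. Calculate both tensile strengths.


Area = 18 x 1.3 = 23.4 mm^2
TS (parallel) = 177 / 23.4 = 7.56 N/mm^2
TS (perpendicular) = 162 / 23.4 = 6.92 N/mm^2


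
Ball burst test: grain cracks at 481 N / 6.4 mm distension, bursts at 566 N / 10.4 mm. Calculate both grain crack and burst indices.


Crack index = 75.2 N/mm
Burst index = 54.4 N/mm

Crack index = 481 / 6.4 = 75.2 N/mm
Burst index = 566 / 10.4 = 54.4 N/mm


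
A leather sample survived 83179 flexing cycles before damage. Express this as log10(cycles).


4.92

log10(83179) = 4.92


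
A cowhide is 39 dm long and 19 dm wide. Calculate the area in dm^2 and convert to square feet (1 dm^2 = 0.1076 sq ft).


Area = 39 x 19 = 741 dm^2
Conversion: 741 x 0.1076 = 79.73 sq ft


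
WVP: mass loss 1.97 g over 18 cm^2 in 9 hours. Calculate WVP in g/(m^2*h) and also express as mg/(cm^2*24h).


WVP = 1.97 / (18 x 9) x 10000 = 121.60 g/(m^2*h)
Mass loss in mg = 1.97 x 1000 = 1970 mg
Per cm^2 per 24h in mg: 1970 x 24 / (18 x 9) = 47280 / 162 = 291.85 mg/(cm^2*24h)


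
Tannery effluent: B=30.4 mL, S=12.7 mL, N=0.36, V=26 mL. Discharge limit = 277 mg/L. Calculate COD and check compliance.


COD = 1960.6 mg/L
Compliant: No

COD = (30.4 - 12.7) x 0.36 x 8000 / 26 = 1960.6 mg/L
Limit: 277 mg/L
Compliant: No


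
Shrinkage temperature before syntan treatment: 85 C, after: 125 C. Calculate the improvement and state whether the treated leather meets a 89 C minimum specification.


Improvement = 125 - 85 = 40 C
Spec check: 125 C >= 89 C? Yes


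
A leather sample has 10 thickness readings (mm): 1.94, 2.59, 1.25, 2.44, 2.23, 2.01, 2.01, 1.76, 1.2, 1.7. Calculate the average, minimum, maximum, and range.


Average = 1.91 mm
Min = 1.2 mm
Max = 2.59 mm
Range = 1.39 mm

Sum = 19.13
Average = 19.13 / 10 = 1.91 mm
Minimum = 1.2 mm
Maximum = 2.59 mm
Range = 2.59 - 1.2 = 1.39 mm


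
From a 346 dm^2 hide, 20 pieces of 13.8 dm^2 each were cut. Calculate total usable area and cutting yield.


Total usable = 20 x 13.8 = 276.0 dm^2
Yield = 276.0 / 346 x 100 = 79.8%


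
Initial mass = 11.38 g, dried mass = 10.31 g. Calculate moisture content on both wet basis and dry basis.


Wet basis = 9.4%
Dry basis = 10.4%

Moisture lost = 11.38 - 10.31 = 1.07 g
Wet basis MC = 1.07 / 11.38 x 100 = 9.4%
Dry basis MC = 1.07 / 10.31 x 100 = 10.4%


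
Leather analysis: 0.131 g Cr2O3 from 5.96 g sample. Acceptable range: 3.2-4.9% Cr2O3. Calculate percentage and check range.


Cr2O3 = 2.20%
Within range: No


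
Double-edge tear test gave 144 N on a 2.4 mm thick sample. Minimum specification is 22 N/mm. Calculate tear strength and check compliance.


Tear strength = 60.0 N/mm
Compliant: Yes

Tear strength = 144 / 2.4 = 60.0 N/mm
Required minimum = 22 N/mm
Compliant: Yes


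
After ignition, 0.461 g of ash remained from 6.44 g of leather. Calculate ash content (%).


Ash% = 0.461 / 6.44 x 100
Ash% = 7.16%


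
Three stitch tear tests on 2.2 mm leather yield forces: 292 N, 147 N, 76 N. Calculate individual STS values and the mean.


STS1 = 292 / 2.2 = 132.7 N/mm
STS2 = 147 / 2.2 = 66.8 N/mm
STS3 = 76 / 2.2 = 34.5 N/mm
Mean = (132.7 + 66.8 + 34.5) / 3 = 78.0 N/mm


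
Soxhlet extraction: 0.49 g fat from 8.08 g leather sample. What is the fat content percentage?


6.1%

Fat content = 0.49 / 8.08 x 100
Fat = 6.1%


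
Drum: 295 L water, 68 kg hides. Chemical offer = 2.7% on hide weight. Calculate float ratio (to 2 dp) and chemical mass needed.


Float ratio = 295 / 68 = 4.34
Chemical = 68 x 2.7 / 100 = 1.836 kg


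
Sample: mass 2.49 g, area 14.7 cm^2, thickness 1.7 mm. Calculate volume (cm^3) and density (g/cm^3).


Volume = 2.499 cm^3
Density = 0.996 g/cm^3


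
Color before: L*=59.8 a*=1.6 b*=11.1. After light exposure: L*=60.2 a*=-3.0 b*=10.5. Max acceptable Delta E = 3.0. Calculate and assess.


Delta E = 4.66
Passes: No

dL = 0.4, da = -4.6, db = -0.6
dE = sqrt((0.4)^2 + (-4.6)^2 + (-0.6)^2) = 4.66
Max = 3.0
Passes: No


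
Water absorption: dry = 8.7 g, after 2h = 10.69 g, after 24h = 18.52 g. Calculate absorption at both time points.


2h absorption = 22.9%
24h absorption = 112.9%

WA (2h) = (10.69 - 8.7) / 8.7 x 100 = 22.9%
WA (24h) = (18.52 - 8.7) / 8.7 x 100 = 112.9%


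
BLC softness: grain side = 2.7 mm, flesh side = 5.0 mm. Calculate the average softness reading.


3.85 mm


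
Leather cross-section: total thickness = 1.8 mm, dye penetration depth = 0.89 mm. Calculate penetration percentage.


49.4%

Penetration% = 0.89 / 1.8 x 100
Penetration = 49.4%


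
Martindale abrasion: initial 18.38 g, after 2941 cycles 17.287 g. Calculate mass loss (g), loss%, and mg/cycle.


Loss = 18.38 - 17.287 = 1.093 g
Loss% = 1.093 / 18.38 x 100 = 5.95%
Rate = 1.093 / 2941 x 1000 = 0.372 mg/cycle


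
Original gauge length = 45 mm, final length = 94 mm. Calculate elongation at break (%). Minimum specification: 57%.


Extension = 94 - 45 = 49 mm
Elongation = 49 / 45 x 100 = 108.9%
Minimum required: 57%
Meets specification: Yes


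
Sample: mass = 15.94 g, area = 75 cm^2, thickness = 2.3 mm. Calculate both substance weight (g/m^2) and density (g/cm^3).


SW = 15.94 / 75 x 10000 = 2125.3 g/m^2
Volume = 75 x 2.3 / 10 = 17.25 cm^3
Density = 15.94 / 17.25 = 0.924 g/cm^3


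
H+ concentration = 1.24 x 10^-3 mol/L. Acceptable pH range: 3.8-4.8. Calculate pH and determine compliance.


pH = 2.91
Compliant: No

pH = -log10(1.24 x 10^-3) = 2.91
Range: 3.8 to 4.8
Compliant: No


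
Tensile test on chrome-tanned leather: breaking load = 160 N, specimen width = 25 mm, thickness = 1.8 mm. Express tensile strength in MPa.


Cross-section = 25 x 1.8 = 45.0 mm^2
TS = 160 / 45.0 = 3.56 MPa
(1 N/mm^2 = 1 MPa)


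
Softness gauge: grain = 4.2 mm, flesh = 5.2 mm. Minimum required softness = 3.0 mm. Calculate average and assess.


Average softness = 4.70 mm
Meets requirement: Yes


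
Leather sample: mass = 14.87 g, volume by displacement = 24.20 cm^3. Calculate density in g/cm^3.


Density = mass / volume
Density = 14.87 / 24.20 = 0.614 g/cm^3


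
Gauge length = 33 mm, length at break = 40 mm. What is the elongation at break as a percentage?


21.2%

Extension = 40 - 33 = 7 mm
Elongation = 7 / 33 x 100 = 21.2%


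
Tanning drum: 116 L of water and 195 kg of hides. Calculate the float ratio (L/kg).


Float ratio = water / hide weight
Ratio = 116 / 195 = 0.6


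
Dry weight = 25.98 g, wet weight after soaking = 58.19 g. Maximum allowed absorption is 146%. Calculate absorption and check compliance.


WA = (58.19 - 25.98) / 25.98 x 100 = 124.0%
Maximum allowed: 146%
Compliant: Yes


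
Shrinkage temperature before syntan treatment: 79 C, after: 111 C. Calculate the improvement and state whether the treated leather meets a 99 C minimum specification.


Improvement = 111 - 79 = 32 C
Spec check: 111 C >= 99 C? Yes


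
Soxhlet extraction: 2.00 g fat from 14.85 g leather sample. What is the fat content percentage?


13.5%


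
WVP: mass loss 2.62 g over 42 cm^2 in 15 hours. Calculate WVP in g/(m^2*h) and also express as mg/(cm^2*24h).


WVP = 2.62 / (42 x 15) x 10000 = 41.59 g/(m^2*h)
Mass loss in mg = 2.62 x 1000 = 2620 mg
Per cm^2 per 24h in mg: 2620 x 24 / (42 x 15) = 62880 / 630 = 99.81 mg/(cm^2*24h)


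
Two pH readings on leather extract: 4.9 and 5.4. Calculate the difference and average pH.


Difference = 0.5
Average pH = 5.15

Difference = |4.9 - 5.4| = 0.5
Average = (4.9 + 5.4) / 2 = 5.15


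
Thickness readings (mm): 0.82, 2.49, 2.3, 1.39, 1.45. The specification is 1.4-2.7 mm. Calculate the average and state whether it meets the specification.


Sum = 8.45
Average = 8.45 / 5 = 1.69 mm
Specification range: 1.4 to 2.7 mm
Within spec: Yes


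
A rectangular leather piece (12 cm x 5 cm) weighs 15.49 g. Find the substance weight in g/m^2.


2581.7 g/m^2


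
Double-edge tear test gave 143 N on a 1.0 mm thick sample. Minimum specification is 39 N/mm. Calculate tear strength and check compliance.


Tear strength = 143 / 1.0 = 143.0 N/mm
Required minimum = 39 N/mm
Compliant: Yes


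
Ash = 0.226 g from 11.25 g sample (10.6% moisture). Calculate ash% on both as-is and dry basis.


As-is ash% = 0.226 / 11.25 x 100 = 2.01%
Dry mass = 11.25 x (100 - 10.6) / 100 = 10.0575 g
Dry-basis ash% = 0.226 / 10.0575 x 100 = 2.25%


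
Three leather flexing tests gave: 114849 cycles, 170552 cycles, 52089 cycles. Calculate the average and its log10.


Average = (114849 + 170552 + 52089) / 3 = 112497 cycles
log10(112497) = 5.05


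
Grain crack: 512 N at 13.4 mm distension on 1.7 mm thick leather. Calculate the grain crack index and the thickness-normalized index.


Crack index = 512 / 13.4 = 38.2 N/mm
Normalized = 38.2 / 1.7 = 22.5 N/mm per mm


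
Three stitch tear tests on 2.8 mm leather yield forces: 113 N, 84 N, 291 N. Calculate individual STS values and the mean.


STS1 = 40.4 N/mm
STS2 = 30.0 N/mm
STS3 = 103.9 N/mm
Mean = 58.1 N/mm


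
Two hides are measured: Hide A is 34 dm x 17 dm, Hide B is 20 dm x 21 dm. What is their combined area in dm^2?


Hide A area = 34 x 17 = 578 dm^2
Hide B area = 20 x 21 = 420 dm^2
Total = 578 + 420 = 998 dm^2


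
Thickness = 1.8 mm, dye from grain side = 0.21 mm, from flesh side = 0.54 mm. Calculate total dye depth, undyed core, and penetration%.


Total dyed = 0.21 + 0.54 = 0.75 mm
Undyed core = 1.8 - 0.75 = 1.05 mm
Penetration = 0.75 / 1.8 x 100 = 41.7%


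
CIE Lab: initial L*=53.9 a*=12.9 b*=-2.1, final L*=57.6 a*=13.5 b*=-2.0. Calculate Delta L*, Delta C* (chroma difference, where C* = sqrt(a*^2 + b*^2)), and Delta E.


Delta L* = 57.6 - 53.9 = 3.7
C1* = sqrt((12.9)^2 + (-2.1)^2) = 13.070
C2* = sqrt((13.5)^2 + (-2.0)^2) = 13.647
Delta C* = 13.647 - 13.070 = 0.58
Delta E = sqrt((3.7)^2 + (0.6)^2 + (0.1)^2) = 3.75


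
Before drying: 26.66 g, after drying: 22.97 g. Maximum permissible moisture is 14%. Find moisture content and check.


Moisture content = 13.8%
Acceptable: Yes


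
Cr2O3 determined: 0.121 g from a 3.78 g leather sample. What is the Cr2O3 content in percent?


Cr2O3% = 0.121 / 3.78 x 100
Cr2O3% = 3.20%


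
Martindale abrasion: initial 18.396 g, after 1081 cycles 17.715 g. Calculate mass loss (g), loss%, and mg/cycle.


Loss = 18.396 - 17.715 = 0.681 g
Loss% = 0.681 / 18.396 x 100 = 3.70%
Rate = 0.681 / 1081 x 1000 = 0.630 mg/cycle


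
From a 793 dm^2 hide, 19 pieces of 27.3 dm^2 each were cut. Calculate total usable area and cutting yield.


Total usable = 19 x 27.3 = 518.7 dm^2
Yield = 518.7 / 793 x 100 = 65.4%


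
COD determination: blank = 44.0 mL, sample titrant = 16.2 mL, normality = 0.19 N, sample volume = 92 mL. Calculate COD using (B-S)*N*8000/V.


459.3 mg/L

COD = (44.0 - 16.2) x 0.19 x 8000 / 92
COD = 27.8 x 0.19 x 8000 / 92
COD = 459.3 mg/L


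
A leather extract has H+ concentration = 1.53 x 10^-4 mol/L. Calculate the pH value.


pH = -log10[H+]
pH = -log10(1.53 x 10^-4) = 3.82


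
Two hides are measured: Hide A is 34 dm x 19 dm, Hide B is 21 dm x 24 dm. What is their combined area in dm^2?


1150 dm^2

Hide A area = 34 x 19 = 646 dm^2
Hide B area = 21 x 24 = 504 dm^2
Total = 646 + 504 = 1150 dm^2


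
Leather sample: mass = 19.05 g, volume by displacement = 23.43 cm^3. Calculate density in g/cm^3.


Density = mass / volume
Density = 19.05 / 23.43 = 0.813 g/cm^3


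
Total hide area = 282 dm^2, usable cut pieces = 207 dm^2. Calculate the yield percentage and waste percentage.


Yield = 73.4%
Waste = 26.6%

Yield = 207 / 282 x 100 = 73.4%
Waste = 282 - 207 = 75 dm^2
Waste% = 100 - 73.4 = 26.6%


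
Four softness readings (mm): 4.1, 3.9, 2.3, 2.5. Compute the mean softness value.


Sum = 4.1 + 3.9 + 2.3 + 2.5
Mean = 12.8 / 4 = 3.20 mm


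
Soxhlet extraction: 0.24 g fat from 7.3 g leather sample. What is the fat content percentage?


3.3%


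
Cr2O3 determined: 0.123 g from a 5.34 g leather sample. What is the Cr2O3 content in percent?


2.30%

Cr2O3% = 0.123 / 5.34 x 100
Cr2O3% = 2.30%


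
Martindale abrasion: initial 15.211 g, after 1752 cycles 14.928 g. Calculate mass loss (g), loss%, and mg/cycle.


Mass loss = 0.283 g
Loss = 1.86%
Rate = 0.162 mg/cycle


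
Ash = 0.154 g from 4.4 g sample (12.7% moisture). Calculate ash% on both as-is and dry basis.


As-is ash% = 0.154 / 4.4 x 100 = 3.50%
Dry mass = 4.4 x (100 - 12.7) / 100 = 3.8412 g
Dry-basis ash% = 0.154 / 3.8412 x 100 = 4.01%


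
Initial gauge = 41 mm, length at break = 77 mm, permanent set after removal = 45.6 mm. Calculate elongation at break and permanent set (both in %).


Elongation at break = 87.8%
Permanent set = 11.2%


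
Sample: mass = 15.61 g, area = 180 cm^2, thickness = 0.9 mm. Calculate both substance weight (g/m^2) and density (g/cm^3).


Substance weight = 867.2 g/m^2
Density = 0.964 g/cm^3

SW = 15.61 / 180 x 10000 = 867.2 g/m^2
Volume = 180 x 0.9 / 10 = 16.20 cm^3
Density = 15.61 / 16.20 = 0.964 g/cm^3


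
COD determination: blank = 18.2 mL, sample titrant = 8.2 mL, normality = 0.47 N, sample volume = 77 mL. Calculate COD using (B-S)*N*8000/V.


COD = (18.2 - 8.2) x 0.47 x 8000 / 77
COD = 10.0 x 0.47 x 8000 / 77
COD = 488.3 mg/L


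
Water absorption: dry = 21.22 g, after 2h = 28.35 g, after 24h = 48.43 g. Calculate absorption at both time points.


2h absorption = 33.6%
24h absorption = 128.2%

WA (2h) = (28.35 - 21.22) / 21.22 x 100 = 33.6%
WA (24h) = (48.43 - 21.22) / 21.22 x 100 = 128.2%


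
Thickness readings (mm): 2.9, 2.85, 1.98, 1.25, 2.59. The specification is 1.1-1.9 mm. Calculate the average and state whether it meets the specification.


Average = 2.31 mm
Within specification: No


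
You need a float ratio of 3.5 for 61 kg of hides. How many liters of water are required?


Water = hide weight x target ratio
Water = 61 x 3.5 = 213.5 L


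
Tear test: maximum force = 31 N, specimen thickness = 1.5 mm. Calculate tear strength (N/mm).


Tear strength = force / thickness
Tear = 31 / 1.5 = 20.7 N/mm


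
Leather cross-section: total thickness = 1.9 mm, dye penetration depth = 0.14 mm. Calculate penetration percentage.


Penetration% = 0.14 / 1.9 x 100
Penetration = 7.4%


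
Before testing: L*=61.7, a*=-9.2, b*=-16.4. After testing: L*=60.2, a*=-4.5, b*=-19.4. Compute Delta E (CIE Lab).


dL = 60.2 - 61.7 = -1.5
da = -4.5 - (-9.2) = 4.7
db = -19.4 - (-16.4) = -3.0
dE = sqrt((-1.5)^2 + (4.7)^2 + (-3.0)^2) = 5.77


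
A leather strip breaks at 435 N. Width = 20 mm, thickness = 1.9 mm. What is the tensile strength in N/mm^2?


11.45 N/mm^2


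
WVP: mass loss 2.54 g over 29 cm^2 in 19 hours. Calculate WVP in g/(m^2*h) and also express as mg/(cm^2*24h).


WVP = 2.54 / (29 x 19) x 10000 = 46.10 g/(m^2*h)
Mass loss in mg = 2.54 x 1000 = 2540 mg
Per cm^2 per 24h in mg: 2540 x 24 / (29 x 19) = 60960 / 551 = 110.64 mg/(cm^2*24h)


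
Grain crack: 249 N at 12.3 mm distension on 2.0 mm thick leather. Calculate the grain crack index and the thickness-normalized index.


Crack index = 20.2 N/mm
Normalized index = 10.1 N/mm per mm


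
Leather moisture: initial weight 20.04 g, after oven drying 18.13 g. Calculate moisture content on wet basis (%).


Moisture = 20.04 - 18.13 = 1.91 g
MC = 1.91 / 20.04 x 100 = 9.5%


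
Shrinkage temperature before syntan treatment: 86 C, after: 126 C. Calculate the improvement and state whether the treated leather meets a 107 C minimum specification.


Improvement = 40 C
Meets 107 C spec: Yes

Improvement = 126 - 86 = 40 C
Spec check: 126 C >= 107 C? Yes


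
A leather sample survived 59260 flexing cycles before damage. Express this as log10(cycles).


4.77

log10(59260) = 4.77


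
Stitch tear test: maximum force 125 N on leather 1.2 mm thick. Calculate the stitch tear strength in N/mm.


104.2 N/mm

Stitch tear strength = force / thickness
STS = 125 / 1.2 = 104.2 N/mm


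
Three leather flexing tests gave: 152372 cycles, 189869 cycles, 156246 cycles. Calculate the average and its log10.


Average = (152372 + 189869 + 156246) / 3 = 166162 cycles
log10(166162) = 5.22


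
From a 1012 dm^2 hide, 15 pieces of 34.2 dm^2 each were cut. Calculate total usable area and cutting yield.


Total usable = 15 x 34.2 = 513.0 dm^2
Yield = 513.0 / 1012 x 100 = 50.7%


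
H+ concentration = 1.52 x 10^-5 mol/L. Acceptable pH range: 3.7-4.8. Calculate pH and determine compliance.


pH = 4.82
Compliant: No


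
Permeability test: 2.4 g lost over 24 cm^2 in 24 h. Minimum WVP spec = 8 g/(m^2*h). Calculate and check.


WVP = 41.67 g/(m^2*h)
Meets specification: Yes

WVP = 2.4 / (24 x 24) x 10000 = 41.67 g/(m^2*h)
Minimum: 8 g/(m^2*h)
Meets spec: Yes


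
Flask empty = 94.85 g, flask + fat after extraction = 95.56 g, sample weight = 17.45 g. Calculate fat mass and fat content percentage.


Fat mass = 95.56 - 94.85 = 0.71 g
Fat% = 0.71 / 17.45 x 100 = 4.1%


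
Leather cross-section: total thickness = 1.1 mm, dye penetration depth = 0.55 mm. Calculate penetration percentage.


50.0%


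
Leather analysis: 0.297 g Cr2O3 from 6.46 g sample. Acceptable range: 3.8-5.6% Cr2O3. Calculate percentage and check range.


Cr2O3 = 4.60%
Within range: Yes


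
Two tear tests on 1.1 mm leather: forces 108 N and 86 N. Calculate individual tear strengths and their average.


Tear 1 = 108 / 1.1 = 98.2 N/mm
Tear 2 = 86 / 1.1 = 78.2 N/mm
Average = (98.2 + 78.2) / 2 = 88.2 N/mm


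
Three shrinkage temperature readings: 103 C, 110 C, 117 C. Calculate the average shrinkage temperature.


110.0 C

Average = (103 + 110 + 117) / 3
Average = 330 / 3 = 110.0 C


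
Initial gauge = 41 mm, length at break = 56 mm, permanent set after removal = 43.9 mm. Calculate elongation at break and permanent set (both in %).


Elongation at break = 36.6%
Permanent set = 7.1%

Elongation at break = (56 - 41) / 41 x 100 = 36.6%
Permanent set = (43.9 - 41) / 41 x 100 = 7.1%


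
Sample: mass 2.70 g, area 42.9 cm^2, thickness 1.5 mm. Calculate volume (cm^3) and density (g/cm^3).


Thickness in cm = 1.5 / 10 = 0.15 cm
Volume = 42.9 x 0.15 = 6.435 cm^3
Density = 2.70 / 6.435 = 0.420 g/cm^3


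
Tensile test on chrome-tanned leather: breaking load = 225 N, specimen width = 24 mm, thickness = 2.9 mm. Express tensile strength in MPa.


3.23 MPa

Cross-section = 24 x 2.9 = 69.6 mm^2
TS = 225 / 69.6 = 3.23 MPa
(1 N/mm^2 = 1 MPa)


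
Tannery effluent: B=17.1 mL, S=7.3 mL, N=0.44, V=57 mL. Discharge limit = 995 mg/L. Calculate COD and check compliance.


COD = (17.1 - 7.3) x 0.44 x 8000 / 57 = 605.2 mg/L
Limit: 995 mg/L
Compliant: Yes


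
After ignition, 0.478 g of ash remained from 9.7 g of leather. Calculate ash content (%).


4.93%


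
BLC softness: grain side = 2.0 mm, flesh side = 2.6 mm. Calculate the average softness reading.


2.30 mm

Average = (2.0 + 2.6) / 2
Average = 2.30 mm


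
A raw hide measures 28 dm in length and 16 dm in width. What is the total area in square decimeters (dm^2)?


Area = length x width
Area = 28 x 16 = 448 dm^2


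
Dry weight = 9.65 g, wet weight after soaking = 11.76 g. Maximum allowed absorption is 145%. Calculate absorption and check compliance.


WA = (11.76 - 9.65) / 9.65 x 100 = 21.9%
Maximum allowed: 145%
Compliant: Yes


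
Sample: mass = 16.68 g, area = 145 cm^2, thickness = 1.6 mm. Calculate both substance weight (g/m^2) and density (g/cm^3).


SW = 16.68 / 145 x 10000 = 1150.3 g/m^2
Volume = 145 x 1.6 / 10 = 23.20 cm^3
Density = 16.68 / 23.20 = 0.719 g/cm^3


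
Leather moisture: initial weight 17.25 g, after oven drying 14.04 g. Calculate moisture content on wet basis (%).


Moisture = 17.25 - 14.04 = 3.21 g
MC = 3.21 / 17.25 x 100 = 18.6%


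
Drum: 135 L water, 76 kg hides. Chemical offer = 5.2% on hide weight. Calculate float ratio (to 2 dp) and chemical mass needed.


Float ratio = 135 / 76 = 1.78
Chemical = 76 x 5.2 / 100 = 3.952 kg


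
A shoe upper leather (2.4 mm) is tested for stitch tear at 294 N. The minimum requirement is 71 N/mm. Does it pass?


STS = 294 / 2.4 = 122.5 N/mm
Minimum required: 71 N/mm
Passes: Yes


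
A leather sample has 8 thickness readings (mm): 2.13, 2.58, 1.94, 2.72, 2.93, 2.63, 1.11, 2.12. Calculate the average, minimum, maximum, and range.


Sum = 18.16
Average = 18.16 / 8 = 2.27 mm
Minimum = 1.11 mm
Maximum = 2.93 mm
Range = 2.93 - 1.11 = 1.82 mm


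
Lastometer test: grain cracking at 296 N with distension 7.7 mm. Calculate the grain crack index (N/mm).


Grain crack index = force / distension
Index = 296 / 7.7 = 38.4 N/mm


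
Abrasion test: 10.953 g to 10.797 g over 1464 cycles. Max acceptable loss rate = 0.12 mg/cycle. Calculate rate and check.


Rate = 0.107 mg/cycle
Passes: Yes

Loss = 10.953 - 10.797 = 0.156 g
Rate = 0.156 g / 1464 cycles x 1000 = 0.107 mg/cycle
Max = 0.12 mg/cycle
Passes: Yes


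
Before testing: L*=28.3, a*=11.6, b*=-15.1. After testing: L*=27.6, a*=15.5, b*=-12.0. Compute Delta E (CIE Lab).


dL = 27.6 - 28.3 = -0.7
da = 15.5 - 11.6 = 3.9
db = -12.0 - (-15.1) = 3.1
dE = sqrt((-0.7)^2 + (3.9)^2 + (3.1)^2) = 5.03


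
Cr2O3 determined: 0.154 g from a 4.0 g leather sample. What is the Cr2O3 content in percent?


Cr2O3% = 0.154 / 4.0 x 100
Cr2O3% = 3.85%


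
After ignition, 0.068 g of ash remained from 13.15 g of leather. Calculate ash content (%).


0.52%

Ash% = 0.068 / 13.15 x 100
Ash% = 0.52%


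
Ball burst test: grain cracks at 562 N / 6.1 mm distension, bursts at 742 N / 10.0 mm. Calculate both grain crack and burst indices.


Crack index = 562 / 6.1 = 92.1 N/mm
Burst index = 742 / 10.0 = 74.2 N/mm


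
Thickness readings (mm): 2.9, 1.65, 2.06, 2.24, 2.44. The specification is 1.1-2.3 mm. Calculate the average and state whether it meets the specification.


Sum = 11.29
Average = 11.29 / 5 = 2.26 mm
Specification range: 1.1 to 2.3 mm
Within spec: Yes


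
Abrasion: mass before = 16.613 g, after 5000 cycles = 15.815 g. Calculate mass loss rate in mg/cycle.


0.160 mg/cycle

Mass loss = 16.613 - 15.815 = 0.798 g
Rate = 0.798 / 5000 x 1000 = 0.160 mg/cycle


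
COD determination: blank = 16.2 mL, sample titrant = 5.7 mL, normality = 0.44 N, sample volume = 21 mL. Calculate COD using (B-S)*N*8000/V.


1760.0 mg/L

COD = (16.2 - 5.7) x 0.44 x 8000 / 21
COD = 10.5 x 0.44 x 8000 / 21
COD = 1760.0 mg/L


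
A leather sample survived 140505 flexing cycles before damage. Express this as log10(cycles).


5.15


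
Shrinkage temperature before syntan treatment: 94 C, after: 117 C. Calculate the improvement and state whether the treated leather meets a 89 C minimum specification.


Improvement = 117 - 94 = 23 C
Spec check: 117 C >= 89 C? Yes


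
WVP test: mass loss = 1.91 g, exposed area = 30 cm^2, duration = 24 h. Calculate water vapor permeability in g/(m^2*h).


WVP = mass_loss / (area x time) x 10000
WVP = 1.91 / (30 x 24) x 10000
WVP = 1.91 / 720 x 10000 = 26.53 g/(m^2*h)


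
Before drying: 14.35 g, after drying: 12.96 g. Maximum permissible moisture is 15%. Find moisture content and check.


MC = (14.35 - 12.96) / 14.35 x 100 = 9.7%
Maximum: 15%
Acceptable: Yes


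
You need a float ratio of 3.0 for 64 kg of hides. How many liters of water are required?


Water = hide weight x target ratio
Water = 64 x 3.0 = 192.0 L


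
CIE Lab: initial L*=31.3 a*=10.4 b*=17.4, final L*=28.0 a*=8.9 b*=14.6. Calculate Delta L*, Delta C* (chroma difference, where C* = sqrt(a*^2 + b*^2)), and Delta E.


Delta L* = 28.0 - 31.3 = -3.3
C1* = sqrt((10.4)^2 + (17.4)^2) = 20.271
C2* = sqrt((8.9)^2 + (14.6)^2) = 17.099
Delta C* = 17.099 - 20.271 = -3.17
Delta E = sqrt((-3.3)^2 + (-1.5)^2 + (-2.8)^2) = 4.58


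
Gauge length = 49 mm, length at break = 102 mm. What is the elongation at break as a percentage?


108.2%


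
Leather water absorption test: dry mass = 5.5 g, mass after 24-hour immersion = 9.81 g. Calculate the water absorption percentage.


78.4%


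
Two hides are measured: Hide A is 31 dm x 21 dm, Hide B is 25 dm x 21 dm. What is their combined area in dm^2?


1176 dm^2


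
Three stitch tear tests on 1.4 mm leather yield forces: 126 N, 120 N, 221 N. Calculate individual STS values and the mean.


STS1 = 126 / 1.4 = 90.0 N/mm
STS2 = 120 / 1.4 = 85.7 N/mm
STS3 = 221 / 1.4 = 157.9 N/mm
Mean = (90.0 + 85.7 + 157.9) / 3 = 111.2 N/mm


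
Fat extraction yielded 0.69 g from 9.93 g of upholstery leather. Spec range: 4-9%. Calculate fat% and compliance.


Fat% = 0.69 / 9.93 x 100 = 6.9%
Spec range: 4-9%
Compliant: Yes


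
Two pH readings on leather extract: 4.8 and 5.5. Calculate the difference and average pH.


Difference = 0.7
Average pH = 5.15


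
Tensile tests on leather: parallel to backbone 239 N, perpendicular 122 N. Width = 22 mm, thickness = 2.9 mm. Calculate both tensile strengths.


Parallel = 3.75 N/mm^2
Perpendicular = 1.91 N/mm^2

Area = 22 x 2.9 = 63.8 mm^2
TS (parallel) = 239 / 63.8 = 3.75 N/mm^2
TS (perpendicular) = 122 / 63.8 = 1.91 N/mm^2


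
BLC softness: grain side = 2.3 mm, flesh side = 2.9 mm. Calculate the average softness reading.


Average = (2.3 + 2.9) / 2
Average = 2.60 mm


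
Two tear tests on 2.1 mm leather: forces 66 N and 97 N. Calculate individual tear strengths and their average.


Tear 1 = 31.4 N/mm
Tear 2 = 46.2 N/mm
Average = 38.8 N/mm

Tear 1 = 66 / 2.1 = 31.4 N/mm
Tear 2 = 97 / 2.1 = 46.2 N/mm
Average = (31.4 + 46.2) / 2 = 38.8 N/mm


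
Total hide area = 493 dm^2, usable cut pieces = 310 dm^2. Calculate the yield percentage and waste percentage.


Yield = 310 / 493 x 100 = 62.9%
Waste = 493 - 310 = 183 dm^2
Waste% = 100 - 62.9 = 37.1%


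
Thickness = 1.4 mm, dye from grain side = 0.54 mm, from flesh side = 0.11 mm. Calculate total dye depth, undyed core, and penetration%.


Total dyed = 0.65 mm
Undyed core = 0.75 mm
Penetration = 46.4%


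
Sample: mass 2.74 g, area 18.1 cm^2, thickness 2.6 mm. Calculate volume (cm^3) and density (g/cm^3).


Thickness in cm = 2.6 / 10 = 0.26 cm
Volume = 18.1 x 0.26 = 4.706 cm^3
Density = 2.74 / 4.706 = 0.582 g/cm^3


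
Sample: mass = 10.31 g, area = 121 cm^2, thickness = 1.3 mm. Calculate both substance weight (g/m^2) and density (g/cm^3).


Substance weight = 852.1 g/m^2
Density = 0.655 g/cm^3

SW = 10.31 / 121 x 10000 = 852.1 g/m^2
Volume = 121 x 1.3 / 10 = 15.73 cm^3
Density = 10.31 / 15.73 = 0.655 g/cm^3


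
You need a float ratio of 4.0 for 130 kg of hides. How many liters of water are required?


Water = hide weight x target ratio
Water = 130 x 4.0 = 520.0 L


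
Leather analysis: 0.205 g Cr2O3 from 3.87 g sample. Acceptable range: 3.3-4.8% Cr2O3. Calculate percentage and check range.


Cr2O3 = 5.30%
Within range: No

Cr2O3% = 0.205 / 3.87 x 100 = 5.30%
Acceptable range: 3.3 to 4.8%
Within range: No


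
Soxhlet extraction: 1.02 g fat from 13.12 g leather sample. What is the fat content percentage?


Fat content = 1.02 / 13.12 x 100
Fat = 7.8%


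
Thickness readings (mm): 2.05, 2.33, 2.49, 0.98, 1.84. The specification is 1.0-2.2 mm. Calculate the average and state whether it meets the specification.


Sum = 9.69
Average = 9.69 / 5 = 1.94 mm
Specification range: 1.0 to 2.2 mm
Within spec: Yes


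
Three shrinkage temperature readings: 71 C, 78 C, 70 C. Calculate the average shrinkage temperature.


73.0 C


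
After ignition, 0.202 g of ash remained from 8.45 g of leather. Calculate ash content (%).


2.39%


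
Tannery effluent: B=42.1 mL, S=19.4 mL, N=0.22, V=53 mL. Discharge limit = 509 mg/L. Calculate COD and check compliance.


COD = (42.1 - 19.4) x 0.22 x 8000 / 53 = 753.8 mg/L
Limit: 509 mg/L
Compliant: No


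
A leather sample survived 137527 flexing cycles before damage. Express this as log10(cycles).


log10(137527) = 5.14


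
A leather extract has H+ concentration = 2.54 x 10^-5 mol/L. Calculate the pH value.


pH = -log10[H+]
pH = -log10(2.54 x 10^-5) = 4.60


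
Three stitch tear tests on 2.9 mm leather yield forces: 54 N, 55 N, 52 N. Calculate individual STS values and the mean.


STS1 = 18.6 N/mm
STS2 = 19.0 N/mm
STS3 = 17.9 N/mm
Mean = 18.5 N/mm


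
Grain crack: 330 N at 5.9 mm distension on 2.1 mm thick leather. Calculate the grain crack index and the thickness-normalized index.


Crack index = 330 / 5.9 = 55.9 N/mm
Normalized = 55.9 / 2.1 = 26.6 N/mm per mm


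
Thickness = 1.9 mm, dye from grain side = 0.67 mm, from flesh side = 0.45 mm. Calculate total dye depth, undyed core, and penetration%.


Total dyed = 1.12 mm
Undyed core = 0.78 mm
Penetration = 58.9%


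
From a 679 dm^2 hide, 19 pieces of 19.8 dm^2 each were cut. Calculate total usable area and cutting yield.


Total usable = 19 x 19.8 = 376.2 dm^2
Yield = 376.2 / 679 x 100 = 55.4%


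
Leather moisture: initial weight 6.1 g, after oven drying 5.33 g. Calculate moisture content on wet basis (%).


Moisture = 6.1 - 5.33 = 0.77 g
MC = 0.77 / 6.1 x 100 = 12.6%


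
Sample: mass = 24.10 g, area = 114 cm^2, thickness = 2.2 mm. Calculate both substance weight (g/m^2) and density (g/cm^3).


SW = 24.10 / 114 x 10000 = 2114.0 g/m^2
Volume = 114 x 2.2 / 10 = 25.08 cm^3
Density = 24.10 / 25.08 = 0.961 g/cm^3


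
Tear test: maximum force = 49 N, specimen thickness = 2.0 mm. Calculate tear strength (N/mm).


Tear strength = force / thickness
Tear = 49 / 2.0 = 24.5 N/mm


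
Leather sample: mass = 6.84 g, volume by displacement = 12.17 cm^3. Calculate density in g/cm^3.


Density = mass / volume
Density = 6.84 / 12.17 = 0.562 g/cm^3


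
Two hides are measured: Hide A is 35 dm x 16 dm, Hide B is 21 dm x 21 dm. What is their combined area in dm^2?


1001 dm^2


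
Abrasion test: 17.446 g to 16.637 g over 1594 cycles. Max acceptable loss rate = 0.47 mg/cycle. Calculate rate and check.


Loss = 17.446 - 16.637 = 0.809 g
Rate = 0.809 g / 1594 cycles x 1000 = 0.508 mg/cycle
Max = 0.47 mg/cycle
Passes: No


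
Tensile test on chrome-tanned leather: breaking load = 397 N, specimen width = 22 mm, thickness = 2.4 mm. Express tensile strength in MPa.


7.52 MPa


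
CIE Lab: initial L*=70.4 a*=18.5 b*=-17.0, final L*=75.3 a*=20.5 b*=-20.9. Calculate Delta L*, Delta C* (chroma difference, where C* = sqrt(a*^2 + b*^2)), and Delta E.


Delta L* = 4.9
Delta C* = 4.15
Delta E = 6.57


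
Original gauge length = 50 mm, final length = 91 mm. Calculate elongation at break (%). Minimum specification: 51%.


Extension = 91 - 50 = 41 mm
Elongation = 41 / 50 x 100 = 82.0%
Minimum required: 51%
Meets specification: Yes


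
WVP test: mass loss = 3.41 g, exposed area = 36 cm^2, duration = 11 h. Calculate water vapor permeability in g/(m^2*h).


WVP = mass_loss / (area x time) x 10000
WVP = 3.41 / (36 x 11) x 10000
WVP = 3.41 / 396 x 10000 = 86.11 g/(m^2*h)


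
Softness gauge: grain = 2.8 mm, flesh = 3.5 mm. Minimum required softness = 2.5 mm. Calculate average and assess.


Average softness = 3.15 mm
Meets requirement: Yes


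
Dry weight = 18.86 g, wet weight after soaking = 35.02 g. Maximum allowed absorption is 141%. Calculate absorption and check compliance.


WA = (35.02 - 18.86) / 18.86 x 100 = 85.7%
Maximum allowed: 141%
Compliant: Yes
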